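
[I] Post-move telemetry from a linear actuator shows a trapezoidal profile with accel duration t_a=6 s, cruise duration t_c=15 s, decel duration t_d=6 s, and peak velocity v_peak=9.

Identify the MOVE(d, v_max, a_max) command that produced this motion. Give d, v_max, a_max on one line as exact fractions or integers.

a_max = 9/6 = 3/2
d_a = ½·9·6 = 27; d_c = 9·15 = 135
d = 2·27 + 135 = 189
t_c = 15 > 0 ⇒ limit active, v_max = 9

d=189 v_max=9 a_max=3/2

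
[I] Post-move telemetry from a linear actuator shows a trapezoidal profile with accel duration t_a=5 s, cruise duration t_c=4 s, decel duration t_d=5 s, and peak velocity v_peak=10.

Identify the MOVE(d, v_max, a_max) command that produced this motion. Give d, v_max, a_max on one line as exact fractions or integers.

d=90 v_max=10 a_max=2

a_max = 10/5 = 2
d_a = ½·10·5 = 25; d_c = 10·4 = 40
d = 2·25 + 40 = 90
t_c = 4 > 0 so v_max = 10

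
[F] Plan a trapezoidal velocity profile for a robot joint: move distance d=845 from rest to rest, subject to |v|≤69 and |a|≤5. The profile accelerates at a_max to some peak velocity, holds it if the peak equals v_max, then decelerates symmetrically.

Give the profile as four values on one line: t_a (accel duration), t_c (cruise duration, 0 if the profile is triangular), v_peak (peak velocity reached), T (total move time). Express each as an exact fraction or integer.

vₘ²/aₘ = 69²/5 = 4761/5
845 < 4761/5 → triangular
v_peak = √(845·5) = √4225 = 65
t_a = 65/5 = 13; t_c = 0
T = 2·13 = 26

t_a=13 t_c=0 v_peak=65 T=26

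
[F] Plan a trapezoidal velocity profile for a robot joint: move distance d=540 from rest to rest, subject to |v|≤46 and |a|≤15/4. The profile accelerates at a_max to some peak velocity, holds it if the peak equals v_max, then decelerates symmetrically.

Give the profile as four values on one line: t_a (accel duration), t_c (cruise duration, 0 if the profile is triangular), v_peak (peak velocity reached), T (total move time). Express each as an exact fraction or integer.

v_max²/a_max = 46²/(15/4) = 8464/15
540 < 8464/15 ⇒ no cruise
v_peak = √(540·15/4) = √2025 = 45
t_a = 45/(15/4) = 12; t_c = 0
T = 2·12 = 24

t_a=12 t_c=0 v_peak=45 T=24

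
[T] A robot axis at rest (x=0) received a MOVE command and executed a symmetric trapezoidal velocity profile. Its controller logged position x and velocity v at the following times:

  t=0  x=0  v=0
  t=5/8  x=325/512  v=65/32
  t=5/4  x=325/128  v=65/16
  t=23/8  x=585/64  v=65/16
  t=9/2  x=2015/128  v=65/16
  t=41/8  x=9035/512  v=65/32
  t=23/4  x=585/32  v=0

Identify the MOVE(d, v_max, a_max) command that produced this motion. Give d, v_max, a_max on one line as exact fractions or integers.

d=585/32 v_max=65/16 a_max=13/4

final state: t=23/4, x=585/32, v=0 → d = 585/32
a_max = (65/32−0)/(5/8−0) = 13/4
max v = 65/16 over t∈[5/4,9/2] → v_max = 65/16
check: 65/16·(5/4+13/4) = 585/32 ✓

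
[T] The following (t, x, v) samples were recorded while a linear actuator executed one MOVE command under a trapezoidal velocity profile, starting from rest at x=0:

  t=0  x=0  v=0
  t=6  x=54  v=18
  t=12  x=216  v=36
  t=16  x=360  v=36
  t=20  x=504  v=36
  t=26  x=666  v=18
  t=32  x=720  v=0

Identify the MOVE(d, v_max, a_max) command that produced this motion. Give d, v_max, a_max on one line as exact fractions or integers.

final state: t=32, x=720, v=0 → d = 720
a_max = (18−0)/(6−0) = 3
max v = 36 over t∈[12,20] → v_max = 36
check: 36·(12+8) = 720 ✓

d=720 v_max=36 a_max=3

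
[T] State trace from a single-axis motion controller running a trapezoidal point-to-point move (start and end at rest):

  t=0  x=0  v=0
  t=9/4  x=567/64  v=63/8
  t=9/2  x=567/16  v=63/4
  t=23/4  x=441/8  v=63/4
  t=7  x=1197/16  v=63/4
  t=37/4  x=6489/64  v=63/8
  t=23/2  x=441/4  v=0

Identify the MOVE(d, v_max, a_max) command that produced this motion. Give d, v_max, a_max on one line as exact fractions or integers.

d=441/4 v_max=63/4 a_max=7/2

final state: t=23/2, x=441/4, v=0 → d = 441/4
a_max = (63/8−0)/(9/4−0) = 7/2
max v = 63/4 over t∈[9/2,7] → v_max = 63/4
check: 63/4·(9/2+5/2) = 441/4 ✓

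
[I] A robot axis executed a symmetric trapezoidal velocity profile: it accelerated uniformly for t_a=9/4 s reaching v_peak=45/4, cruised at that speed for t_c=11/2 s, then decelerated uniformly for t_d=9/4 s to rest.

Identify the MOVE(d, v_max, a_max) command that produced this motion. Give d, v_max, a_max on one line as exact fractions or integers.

d=1395/16 v_max=45/4 a_max=5

a_max = (45/4)/(9/4) = 5
d_a = ½·45/4·9/4 = 405/32; d_c = 45/4·11/2 = 495/8
d = 2·405/32 + 495/8 = 1395/16
t_c = 11/2 > 0 so v_max = 45/4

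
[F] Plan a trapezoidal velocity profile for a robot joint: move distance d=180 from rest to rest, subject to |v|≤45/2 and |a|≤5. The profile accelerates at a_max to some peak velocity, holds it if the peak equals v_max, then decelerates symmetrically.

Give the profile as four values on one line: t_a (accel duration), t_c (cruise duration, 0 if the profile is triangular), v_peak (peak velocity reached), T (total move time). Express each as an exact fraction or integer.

(v_max)²/a_max = (45/2)²/5 = 405/4
180 ≥ 405/4 ⇒ cruise phase
t_a = (45/2)/5 = 9/2; v_peak = 45/2
d_cruise = 180 − 405/4 = 315/4; t_c = (315/4)/(45/2) = 7/2
T = 2·9/2 + 7/2 = 25/2

t_a=9/2 t_c=7/2 v_peak=45/2 T=25/2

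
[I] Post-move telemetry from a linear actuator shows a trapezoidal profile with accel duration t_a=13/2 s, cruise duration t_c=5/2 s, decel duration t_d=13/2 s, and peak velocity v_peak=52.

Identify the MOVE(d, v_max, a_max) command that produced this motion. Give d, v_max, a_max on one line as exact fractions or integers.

a_max = 52/(13/2) = 8
d_a = ½·52·13/2 = 169; d_c = 52·5/2 = 130
d = 2·169 + 130 = 468
t_c = 5/2 > 0 so v_max = 52

d=468 v_max=52 a_max=8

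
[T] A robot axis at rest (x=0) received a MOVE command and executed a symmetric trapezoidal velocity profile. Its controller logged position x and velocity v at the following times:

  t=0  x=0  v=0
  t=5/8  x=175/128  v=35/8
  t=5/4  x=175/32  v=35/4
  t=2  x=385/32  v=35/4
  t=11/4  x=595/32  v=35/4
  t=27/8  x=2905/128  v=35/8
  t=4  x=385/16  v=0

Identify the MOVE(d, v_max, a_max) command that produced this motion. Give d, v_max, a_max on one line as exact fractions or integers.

d=385/16 v_max=35/4 a_max=7

final state: t=4, x=385/16, v=0 → d = 385/16
a_max = (35/8−0)/(5/8−0) = 7
max v = 35/4 over t∈[5/4,11/4] → v_max = 35/4
check: 35/4·(5/4+3/2) = 385/16 ✓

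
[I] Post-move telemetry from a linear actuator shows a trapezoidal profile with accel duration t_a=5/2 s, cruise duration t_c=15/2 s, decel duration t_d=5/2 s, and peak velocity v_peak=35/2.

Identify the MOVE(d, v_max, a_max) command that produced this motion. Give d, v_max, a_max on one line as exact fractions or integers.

d=175 v_max=35/2 a_max=7

a_max = (35/2)/(5/2) = 7
d_a = ½·35/2·5/2 = 175/8; d_c = 35/2·15/2 = 525/4
d = 2·175/8 + 525/4 = 175
t_c = 15/2 > 0 so v_max = 35/2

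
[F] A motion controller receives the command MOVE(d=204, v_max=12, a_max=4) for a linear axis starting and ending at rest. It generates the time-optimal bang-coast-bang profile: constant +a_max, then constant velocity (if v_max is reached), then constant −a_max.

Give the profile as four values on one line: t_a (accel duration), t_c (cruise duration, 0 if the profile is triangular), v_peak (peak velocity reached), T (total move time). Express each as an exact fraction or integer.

t_a=3 t_c=14 v_peak=12 T=20

v_max²/a_max = 12²/4 = 36
204 ≥ 36 so v_max reached
t_a = 12/4 = 3; v_peak = 12
d_cruise = 204 − 36 = 168; t_c = 168/12 = 14
T = 2·3 + 14 = 20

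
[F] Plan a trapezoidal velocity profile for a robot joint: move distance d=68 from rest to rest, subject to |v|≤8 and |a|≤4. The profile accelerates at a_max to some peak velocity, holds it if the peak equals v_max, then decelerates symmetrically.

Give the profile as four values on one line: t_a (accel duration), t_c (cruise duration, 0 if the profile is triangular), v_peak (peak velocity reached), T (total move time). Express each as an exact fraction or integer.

t_a=2 t_c=13/2 v_peak=8 T=21/2

v_max²/a_max = 8²/4 = 16
68 ≥ 16 → trapezoidal
t_a = 8/4 = 2; v_peak = 8
d_cruise = 68 − 16 = 52; t_c = 52/8 = 13/2
T = 2·2 + 13/2 = 21/2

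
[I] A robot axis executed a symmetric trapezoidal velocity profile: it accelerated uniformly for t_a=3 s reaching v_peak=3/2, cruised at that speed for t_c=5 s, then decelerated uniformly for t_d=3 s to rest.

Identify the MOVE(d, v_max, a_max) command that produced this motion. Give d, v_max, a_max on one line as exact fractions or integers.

a_max = (3/2)/3 = 1/2
d_a = ½·3/2·3 = 9/4; d_c = 3/2·5 = 15/2
d = 2·9/4 + 15/2 = 12
t_c = 5 > 0 so v_max = 3/2

d=12 v_max=3/2 a_max=1/2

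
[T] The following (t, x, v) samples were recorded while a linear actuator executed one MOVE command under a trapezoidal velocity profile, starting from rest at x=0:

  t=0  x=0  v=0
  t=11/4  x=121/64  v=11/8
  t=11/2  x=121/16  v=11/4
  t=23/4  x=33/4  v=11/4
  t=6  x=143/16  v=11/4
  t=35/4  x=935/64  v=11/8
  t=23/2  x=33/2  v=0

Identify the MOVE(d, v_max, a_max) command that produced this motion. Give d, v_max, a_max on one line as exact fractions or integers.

final state: t=23/2, x=33/2, v=0 → d = 33/2
a_max = (11/8−0)/(11/4−0) = 1/2
max v = 11/4 over t∈[11/2,6] → v_max = 11/4
check: 11/4·(11/2+1/2) = 33/2 ✓

d=33/2 v_max=11/4 a_max=1/2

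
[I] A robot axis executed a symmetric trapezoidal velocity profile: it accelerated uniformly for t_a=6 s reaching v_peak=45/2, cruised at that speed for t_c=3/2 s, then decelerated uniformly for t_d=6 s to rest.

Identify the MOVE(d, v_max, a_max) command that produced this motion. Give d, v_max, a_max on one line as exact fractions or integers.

a_max = (45/2)/6 = 15/4
d_a = ½·45/2·6 = 135/2; d_c = 45/2·3/2 = 135/4
d = 2·135/2 + 135/4 = 675/4
t_c = 3/2 > 0 so v_max = 45/2

d=675/4 v_max=45/2 a_max=15/4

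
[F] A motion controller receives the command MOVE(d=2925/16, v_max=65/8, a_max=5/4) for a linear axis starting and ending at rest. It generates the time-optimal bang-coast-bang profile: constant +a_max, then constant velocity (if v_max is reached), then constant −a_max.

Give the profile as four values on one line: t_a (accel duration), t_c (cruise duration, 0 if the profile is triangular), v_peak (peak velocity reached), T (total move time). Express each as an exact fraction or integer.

t_a=13/2 t_c=16 v_peak=65/8 T=29

(v_max)²/a_max = (65/8)²/(5/4) = 845/16
2925/16 ≥ 845/16 → trapezoidal
t_a = (65/8)/(5/4) = 13/2; v_peak = 65/8
d_cruise = 2925/16 − 845/16 = 130; t_c = 130/(65/8) = 16
T = 2·13/2 + 16 = 29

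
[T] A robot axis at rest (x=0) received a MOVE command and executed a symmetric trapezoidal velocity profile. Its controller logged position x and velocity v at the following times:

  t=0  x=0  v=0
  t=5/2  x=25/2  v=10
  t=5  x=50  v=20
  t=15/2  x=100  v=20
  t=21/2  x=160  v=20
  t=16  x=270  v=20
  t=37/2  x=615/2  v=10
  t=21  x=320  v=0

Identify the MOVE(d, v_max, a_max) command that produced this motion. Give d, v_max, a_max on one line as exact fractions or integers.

final state: t=21, x=320, v=0 → d = 320
a_max = (10−0)/(5/2−0) = 4
max v = 20 over t∈[5,16] → v_max = 20
check: 20·(5+11) = 320 ✓

d=320 v_max=20 a_max=4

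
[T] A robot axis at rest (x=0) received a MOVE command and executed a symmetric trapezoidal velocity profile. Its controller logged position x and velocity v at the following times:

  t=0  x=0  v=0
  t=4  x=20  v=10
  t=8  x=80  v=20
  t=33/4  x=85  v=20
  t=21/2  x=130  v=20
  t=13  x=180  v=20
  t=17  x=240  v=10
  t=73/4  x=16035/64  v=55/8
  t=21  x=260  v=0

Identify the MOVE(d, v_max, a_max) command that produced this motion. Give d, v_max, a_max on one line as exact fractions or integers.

d=260 v_max=20 a_max=5/2

final state: t=21, x=260, v=0 → d = 260
a_max = (10−0)/(4−0) = 5/2
max v = 20 over t∈[8,13] → v_max = 20
check: 20·(8+5) = 260 ✓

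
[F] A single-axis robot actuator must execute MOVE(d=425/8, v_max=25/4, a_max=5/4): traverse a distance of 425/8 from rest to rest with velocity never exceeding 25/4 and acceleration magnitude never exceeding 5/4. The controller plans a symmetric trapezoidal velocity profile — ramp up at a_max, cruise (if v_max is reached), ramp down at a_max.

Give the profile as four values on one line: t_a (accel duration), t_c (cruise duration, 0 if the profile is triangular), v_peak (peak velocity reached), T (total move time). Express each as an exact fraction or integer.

t_a=5 t_c=7/2 v_peak=25/4 T=27/2

(v_max)²/a_max = (25/4)²/(5/4) = 125/4
425/8 ≥ 125/4 ⇒ cruise phase
t_a = (25/4)/(5/4) = 5; v_peak = 25/4
d_cruise = 425/8 − 125/4 = 175/8; t_c = (175/8)/(25/4) = 7/2
T = 2·5 + 7/2 = 27/2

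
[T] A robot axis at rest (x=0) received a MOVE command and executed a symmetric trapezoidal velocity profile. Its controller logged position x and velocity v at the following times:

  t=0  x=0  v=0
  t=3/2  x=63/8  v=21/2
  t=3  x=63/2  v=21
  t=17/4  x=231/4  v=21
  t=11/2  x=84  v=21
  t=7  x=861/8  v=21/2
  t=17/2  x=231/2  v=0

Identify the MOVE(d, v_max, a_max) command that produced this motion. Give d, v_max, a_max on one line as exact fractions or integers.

d=231/2 v_max=21 a_max=7

final state: t=17/2, x=231/2, v=0 → d = 231/2
a_max = (21/2−0)/(3/2−0) = 7
max v = 21 over t∈[3,11/2] → v_max = 21
check: 21·(3+5/2) = 231/2 ✓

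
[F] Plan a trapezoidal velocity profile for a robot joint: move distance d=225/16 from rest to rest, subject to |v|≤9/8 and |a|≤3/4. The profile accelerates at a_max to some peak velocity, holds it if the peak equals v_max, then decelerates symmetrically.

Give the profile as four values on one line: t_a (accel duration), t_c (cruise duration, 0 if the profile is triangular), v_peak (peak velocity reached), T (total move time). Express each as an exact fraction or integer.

t_a=3/2 t_c=11 v_peak=9/8 T=14

v_max²/a_max = (9/8)²/(3/4) = 27/16
225/16 ≥ 27/16 so v_max reached
t_a = (9/8)/(3/4) = 3/2; v_peak = 9/8
d_cruise = 225/16 − 27/16 = 99/8; t_c = (99/8)/(9/8) = 11
T = 2·3/2 + 11 = 14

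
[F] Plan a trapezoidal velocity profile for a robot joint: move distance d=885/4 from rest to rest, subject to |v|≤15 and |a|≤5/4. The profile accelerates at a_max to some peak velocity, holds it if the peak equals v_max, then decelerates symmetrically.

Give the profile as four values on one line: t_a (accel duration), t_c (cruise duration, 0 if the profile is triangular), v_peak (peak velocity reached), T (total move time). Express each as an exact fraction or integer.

t_a=12 t_c=11/4 v_peak=15 T=107/4

(v_max)²/a_max = 15²/(5/4) = 180
885/4 ≥ 180 so v_max reached
t_a = 15/(5/4) = 12; v_peak = 15
d_cruise = 885/4 − 180 = 165/4; t_c = (165/4)/15 = 11/4
T = 2·12 + 11/4 = 107/4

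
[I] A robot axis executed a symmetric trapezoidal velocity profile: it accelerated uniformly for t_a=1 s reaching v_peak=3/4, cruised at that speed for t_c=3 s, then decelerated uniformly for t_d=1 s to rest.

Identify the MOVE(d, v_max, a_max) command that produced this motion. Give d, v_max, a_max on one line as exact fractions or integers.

d=3 v_max=3/4 a_max=3/4

a_max = (3/4)/1 = 3/4
d_a = ½·3/4·1 = 3/8; d_c = 3/4·3 = 9/4
d = 2·3/8 + 9/4 = 3
t_c = 3 > 0 ⇒ limit active, v_max = 3/4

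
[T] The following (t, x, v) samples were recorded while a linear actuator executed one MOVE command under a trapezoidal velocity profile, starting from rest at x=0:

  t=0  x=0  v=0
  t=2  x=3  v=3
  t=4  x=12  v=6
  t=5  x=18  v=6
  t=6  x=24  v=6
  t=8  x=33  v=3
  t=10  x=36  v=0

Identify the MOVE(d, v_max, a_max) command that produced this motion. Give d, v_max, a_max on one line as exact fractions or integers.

final state: t=10, x=36, v=0 → d = 36
a_max = (3−0)/(2−0) = 3/2
max v = 6 over t∈[4,6] → v_max = 6
check: 6·(4+2) = 36 ✓

d=36 v_max=6 a_max=3/2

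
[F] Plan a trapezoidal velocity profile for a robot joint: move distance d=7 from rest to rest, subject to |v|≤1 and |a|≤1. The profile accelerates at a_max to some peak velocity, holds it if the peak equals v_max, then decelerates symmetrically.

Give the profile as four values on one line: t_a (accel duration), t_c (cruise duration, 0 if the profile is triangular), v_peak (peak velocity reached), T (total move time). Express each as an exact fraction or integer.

t_a=1 t_c=6 v_peak=1 T=8

(v_max)²/a_max = 1²/1 = 1
7 ≥ 1 so v_max reached
t_a = 1/1 = 1; v_peak = 1
d_cruise = 7 − 1 = 6; t_c = 6/1 = 6
T = 2·1 + 6 = 8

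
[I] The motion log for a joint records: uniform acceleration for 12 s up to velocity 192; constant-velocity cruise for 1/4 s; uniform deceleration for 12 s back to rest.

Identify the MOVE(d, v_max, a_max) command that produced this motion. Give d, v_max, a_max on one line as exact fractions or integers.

d=2352 v_max=192 a_max=16

a_max = 192/12 = 16
d_a = ½·192·12 = 1152; d_c = 192·1/4 = 48
d = 2·1152 + 48 = 2352
t_c = 1/4 > 0 ⇒ limit active, v_max = 192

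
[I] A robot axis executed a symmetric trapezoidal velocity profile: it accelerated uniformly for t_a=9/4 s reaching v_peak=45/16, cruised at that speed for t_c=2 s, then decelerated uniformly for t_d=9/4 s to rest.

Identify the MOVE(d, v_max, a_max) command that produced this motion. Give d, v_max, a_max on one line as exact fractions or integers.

a_max = (45/16)/(9/4) = 5/4
d_a = ½·45/16·9/4 = 405/128; d_c = 45/16·2 = 45/8
d = 2·405/128 + 45/8 = 765/64
t_c = 2 > 0 ⇒ limit active, v_max = 45/16

d=765/64 v_max=45/16 a_max=5/4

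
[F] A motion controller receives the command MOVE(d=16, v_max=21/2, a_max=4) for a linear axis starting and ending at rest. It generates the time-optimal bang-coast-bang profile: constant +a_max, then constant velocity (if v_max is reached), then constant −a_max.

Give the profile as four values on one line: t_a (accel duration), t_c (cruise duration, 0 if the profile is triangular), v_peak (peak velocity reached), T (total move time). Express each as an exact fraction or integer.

t_a=2 t_c=0 v_peak=8 T=4

vₘ²/aₘ = (21/2)²/4 = 441/16
16 < 441/16 ⇒ no cruise
v_peak = √(16·4) = √64 = 8
t_a = 8/4 = 2; t_c = 0
T = 2·2 = 4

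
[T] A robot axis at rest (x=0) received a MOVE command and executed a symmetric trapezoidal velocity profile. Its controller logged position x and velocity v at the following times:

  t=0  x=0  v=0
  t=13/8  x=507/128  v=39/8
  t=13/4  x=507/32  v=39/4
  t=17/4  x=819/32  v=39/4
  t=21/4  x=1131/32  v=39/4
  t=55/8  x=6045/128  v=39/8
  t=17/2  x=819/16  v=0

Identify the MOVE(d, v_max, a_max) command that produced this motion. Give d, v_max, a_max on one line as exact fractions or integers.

final state: t=17/2, x=819/16, v=0 → d = 819/16
a_max = (39/8−0)/(13/8−0) = 3
max v = 39/4 over t∈[13/4,21/4] → v_max = 39/4
check: 39/4·(13/4+2) = 819/16 ✓

d=819/16 v_max=39/4 a_max=3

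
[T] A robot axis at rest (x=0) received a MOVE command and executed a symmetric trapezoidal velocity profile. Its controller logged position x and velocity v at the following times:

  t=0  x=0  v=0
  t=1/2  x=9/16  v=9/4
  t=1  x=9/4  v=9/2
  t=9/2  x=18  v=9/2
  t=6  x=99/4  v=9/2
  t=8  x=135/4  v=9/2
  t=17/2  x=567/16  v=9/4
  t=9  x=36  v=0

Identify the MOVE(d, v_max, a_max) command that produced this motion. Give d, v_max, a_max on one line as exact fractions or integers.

final state: t=9, x=36, v=0 → d = 36
a_max = (9/4−0)/(1/2−0) = 9/2
max v = 9/2 over t∈[1,8] → v_max = 9/2
check: 9/2·(1+7) = 36 ✓

d=36 v_max=9/2 a_max=9/2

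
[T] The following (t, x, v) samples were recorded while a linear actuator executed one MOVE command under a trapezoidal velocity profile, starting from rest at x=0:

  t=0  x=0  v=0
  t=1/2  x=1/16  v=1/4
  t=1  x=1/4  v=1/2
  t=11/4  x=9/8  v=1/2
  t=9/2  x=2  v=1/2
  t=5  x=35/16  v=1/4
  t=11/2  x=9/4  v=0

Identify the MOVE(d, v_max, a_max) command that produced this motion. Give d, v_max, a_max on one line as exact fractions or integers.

final state: t=11/2, x=9/4, v=0 → d = 9/4
a_max = (1/4−0)/(1/2−0) = 1/2
max v = 1/2 over t∈[1,9/2] → v_max = 1/2
check: 1/2·(1+7/2) = 9/4 ✓

d=9/4 v_max=1/2 a_max=1/2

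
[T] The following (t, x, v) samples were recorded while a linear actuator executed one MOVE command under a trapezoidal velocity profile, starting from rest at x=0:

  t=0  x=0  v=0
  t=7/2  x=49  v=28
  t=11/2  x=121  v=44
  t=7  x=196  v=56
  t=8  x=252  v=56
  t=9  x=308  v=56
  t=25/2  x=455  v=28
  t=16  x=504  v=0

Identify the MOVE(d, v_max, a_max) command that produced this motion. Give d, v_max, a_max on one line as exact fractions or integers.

final state: t=16, x=504, v=0 → d = 504
a_max = (28−0)/(7/2−0) = 8
max v = 56 over t∈[7,9] → v_max = 56
check: 56·(7+2) = 504 ✓

d=504 v_max=56 a_max=8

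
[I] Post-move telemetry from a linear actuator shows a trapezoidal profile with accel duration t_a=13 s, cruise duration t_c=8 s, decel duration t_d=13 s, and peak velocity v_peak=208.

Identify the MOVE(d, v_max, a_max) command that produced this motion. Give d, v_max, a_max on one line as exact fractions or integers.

a_max = 208/13 = 16
d_a = ½·208·13 = 1352; d_c = 208·8 = 1664
d = 2·1352 + 1664 = 4368
t_c = 8 > 0 → v_max = v_peak = 208

d=4368 v_max=208 a_max=16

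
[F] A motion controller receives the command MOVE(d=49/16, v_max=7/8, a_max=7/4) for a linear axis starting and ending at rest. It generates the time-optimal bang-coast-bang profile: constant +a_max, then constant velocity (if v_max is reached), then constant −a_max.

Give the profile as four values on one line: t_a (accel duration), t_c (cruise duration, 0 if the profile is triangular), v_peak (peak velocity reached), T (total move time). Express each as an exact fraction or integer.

vₘ²/aₘ = (7/8)²/(7/4) = 7/16
49/16 ≥ 7/16 so v_max reached
t_a = (7/8)/(7/4) = 1/2; v_peak = 7/8
d_cruise = 49/16 − 7/16 = 21/8; t_c = (21/8)/(7/8) = 3
T = 2·1/2 + 3 = 4

t_a=1/2 t_c=3 v_peak=7/8 T=4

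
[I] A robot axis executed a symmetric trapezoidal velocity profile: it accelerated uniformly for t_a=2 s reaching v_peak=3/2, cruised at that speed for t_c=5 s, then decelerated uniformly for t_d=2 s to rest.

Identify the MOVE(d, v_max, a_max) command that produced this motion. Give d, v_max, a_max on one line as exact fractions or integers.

d=21/2 v_max=3/2 a_max=3/4

a_max = (3/2)/2 = 3/4
d_a = ½·3/2·2 = 3/2; d_c = 3/2·5 = 15/2
d = 2·3/2 + 15/2 = 21/2
t_c = 5 > 0 ⇒ limit active, v_max = 3/2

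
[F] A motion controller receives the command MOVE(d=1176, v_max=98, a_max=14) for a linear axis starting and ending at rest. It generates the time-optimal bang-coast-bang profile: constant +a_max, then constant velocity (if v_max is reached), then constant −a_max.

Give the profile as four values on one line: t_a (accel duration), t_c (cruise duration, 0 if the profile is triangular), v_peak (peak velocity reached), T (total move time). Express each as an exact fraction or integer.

t_a=7 t_c=5 v_peak=98 T=19

v_max²/a_max = 98²/14 = 686
1176 ≥ 686 so v_max reached
t_a = 98/14 = 7; v_peak = 98
d_cruise = 1176 − 686 = 490; t_c = 490/98 = 5
T = 2·7 + 5 = 19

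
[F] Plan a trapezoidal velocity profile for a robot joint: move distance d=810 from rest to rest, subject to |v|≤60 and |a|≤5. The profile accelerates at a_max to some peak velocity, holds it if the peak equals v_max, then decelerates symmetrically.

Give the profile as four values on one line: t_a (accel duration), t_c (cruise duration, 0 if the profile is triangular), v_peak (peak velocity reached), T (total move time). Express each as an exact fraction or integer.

v_max²/a_max = 60²/5 = 720
810 ≥ 720 so v_max reached
t_a = 60/5 = 12; v_peak = 60
d_cruise = 810 − 720 = 90; t_c = 90/60 = 3/2
T = 2·12 + 3/2 = 51/2

t_a=12 t_c=3/2 v_peak=60 T=51/2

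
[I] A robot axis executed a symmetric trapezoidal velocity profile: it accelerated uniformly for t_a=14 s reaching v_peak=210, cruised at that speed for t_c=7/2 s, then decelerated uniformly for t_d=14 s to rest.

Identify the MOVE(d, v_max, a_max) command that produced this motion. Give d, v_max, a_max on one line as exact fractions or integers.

a_max = 210/14 = 15
d_a = ½·210·14 = 1470; d_c = 210·7/2 = 735
d = 2·1470 + 735 = 3675
t_c = 7/2 > 0 → v_max = v_peak = 210

d=3675 v_max=210 a_max=15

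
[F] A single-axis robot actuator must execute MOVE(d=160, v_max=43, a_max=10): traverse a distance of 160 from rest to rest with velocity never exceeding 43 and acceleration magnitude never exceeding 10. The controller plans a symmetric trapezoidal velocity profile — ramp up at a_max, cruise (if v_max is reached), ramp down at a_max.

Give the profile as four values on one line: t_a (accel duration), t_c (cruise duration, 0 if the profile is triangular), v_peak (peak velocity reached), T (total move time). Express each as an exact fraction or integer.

t_a=4 t_c=0 v_peak=40 T=8

(v_max)²/a_max = 43²/10 = 1849/10
160 < 1849/10 so t_c = 0
v_peak = √(160·10) = √1600 = 40
t_a = 40/10 = 4; t_c = 0
T = 2·4 = 8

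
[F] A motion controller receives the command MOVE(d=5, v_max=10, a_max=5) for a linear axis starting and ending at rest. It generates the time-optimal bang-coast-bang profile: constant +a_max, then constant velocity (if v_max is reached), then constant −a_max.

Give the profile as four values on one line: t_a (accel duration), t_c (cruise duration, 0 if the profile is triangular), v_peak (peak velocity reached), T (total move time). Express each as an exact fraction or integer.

t_a=1 t_c=0 v_peak=5 T=2

(v_max)²/a_max = 10²/5 = 20
5 < 20 → triangular
v_peak = √(5·5) = √25 = 5
t_a = 5/5 = 1; t_c = 0
T = 2·1 = 2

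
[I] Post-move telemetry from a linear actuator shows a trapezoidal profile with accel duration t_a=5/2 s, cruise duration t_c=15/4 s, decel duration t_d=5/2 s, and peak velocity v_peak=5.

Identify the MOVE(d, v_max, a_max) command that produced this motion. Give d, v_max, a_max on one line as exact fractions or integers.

a_max = 5/(5/2) = 2
d_a = ½·5·5/2 = 25/4; d_c = 5·15/4 = 75/4
d = 2·25/4 + 75/4 = 125/4
t_c = 15/4 > 0 → v_max = v_peak = 5

d=125/4 v_max=5 a_max=2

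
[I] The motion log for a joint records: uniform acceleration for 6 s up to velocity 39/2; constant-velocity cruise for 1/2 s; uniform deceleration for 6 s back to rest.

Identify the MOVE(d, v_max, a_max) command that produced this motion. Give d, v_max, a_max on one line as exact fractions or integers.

d=507/4 v_max=39/2 a_max=13/4

a_max = (39/2)/6 = 13/4
d_a = ½·39/2·6 = 117/2; d_c = 39/2·1/2 = 39/4
d = 2·117/2 + 39/4 = 507/4
t_c = 1/2 > 0 → v_max = v_peak = 39/2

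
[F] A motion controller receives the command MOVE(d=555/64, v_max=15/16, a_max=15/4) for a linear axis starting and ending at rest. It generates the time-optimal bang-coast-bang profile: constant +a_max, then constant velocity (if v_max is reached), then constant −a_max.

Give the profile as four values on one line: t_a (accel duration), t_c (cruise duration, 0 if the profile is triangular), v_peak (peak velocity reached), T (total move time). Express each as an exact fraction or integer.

v_max²/a_max = (15/16)²/(15/4) = 15/64
555/64 ≥ 15/64 ⇒ cruise phase
t_a = (15/16)/(15/4) = 1/4; v_peak = 15/16
d_cruise = 555/64 − 15/64 = 135/16; t_c = (135/16)/(15/16) = 9
T = 2·1/4 + 9 = 19/2

t_a=1/4 t_c=9 v_peak=15/16 T=19/2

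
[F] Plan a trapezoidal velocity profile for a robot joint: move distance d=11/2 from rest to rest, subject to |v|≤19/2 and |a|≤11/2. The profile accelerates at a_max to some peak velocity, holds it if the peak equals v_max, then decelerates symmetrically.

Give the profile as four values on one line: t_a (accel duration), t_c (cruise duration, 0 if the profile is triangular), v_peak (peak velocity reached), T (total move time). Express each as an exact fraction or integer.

vₘ²/aₘ = (19/2)²/(11/2) = 361/22
11/2 < 361/22 so t_c = 0
v_peak = √(11/2·11/2) = √(121/4) = 11/2
t_a = (11/2)/(11/2) = 1; t_c = 0
T = 2·1 = 2

t_a=1 t_c=0 v_peak=11/2 T=2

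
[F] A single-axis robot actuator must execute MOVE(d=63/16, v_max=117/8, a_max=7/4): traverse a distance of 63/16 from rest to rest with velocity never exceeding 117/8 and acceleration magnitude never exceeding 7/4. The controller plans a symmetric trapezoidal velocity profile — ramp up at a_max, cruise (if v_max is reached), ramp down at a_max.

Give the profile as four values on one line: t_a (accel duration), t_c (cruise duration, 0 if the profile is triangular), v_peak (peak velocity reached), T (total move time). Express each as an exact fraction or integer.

v_max²/a_max = (117/8)²/(7/4) = 13689/112
63/16 < 13689/112 so t_c = 0
v_peak = √(63/16·7/4) = √(441/64) = 21/8
t_a = (21/8)/(7/4) = 3/2; t_c = 0
T = 2·3/2 = 3

t_a=3/2 t_c=0 v_peak=21/8 T=3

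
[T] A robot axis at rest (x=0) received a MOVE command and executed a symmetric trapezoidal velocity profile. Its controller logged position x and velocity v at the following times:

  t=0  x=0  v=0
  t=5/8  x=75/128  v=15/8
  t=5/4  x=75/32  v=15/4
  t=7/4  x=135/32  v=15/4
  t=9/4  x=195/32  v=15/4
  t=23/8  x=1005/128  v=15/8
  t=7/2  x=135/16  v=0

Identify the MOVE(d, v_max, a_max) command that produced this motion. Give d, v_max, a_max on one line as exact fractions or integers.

final state: t=7/2, x=135/16, v=0 → d = 135/16
a_max = (15/8−0)/(5/8−0) = 3
max v = 15/4 over t∈[5/4,9/4] → v_max = 15/4
check: 15/4·(5/4+1) = 135/16 ✓

d=135/16 v_max=15/4 a_max=3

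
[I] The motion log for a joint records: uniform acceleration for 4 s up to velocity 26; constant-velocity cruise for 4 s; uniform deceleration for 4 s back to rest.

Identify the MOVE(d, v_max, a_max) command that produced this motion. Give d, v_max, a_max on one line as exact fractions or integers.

d=208 v_max=26 a_max=13/2

a_max = 26/4 = 13/2
d_a = ½·26·4 = 52; d_c = 26·4 = 104
d = 2·52 + 104 = 208
t_c = 4 > 0 → v_max = v_peak = 26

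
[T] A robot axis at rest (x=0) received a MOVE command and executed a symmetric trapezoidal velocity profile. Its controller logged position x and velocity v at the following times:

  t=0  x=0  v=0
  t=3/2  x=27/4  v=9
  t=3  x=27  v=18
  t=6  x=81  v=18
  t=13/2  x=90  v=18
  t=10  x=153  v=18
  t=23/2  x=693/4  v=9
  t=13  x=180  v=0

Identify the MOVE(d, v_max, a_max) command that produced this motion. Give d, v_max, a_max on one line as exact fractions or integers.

final state: t=13, x=180, v=0 → d = 180
a_max = (9−0)/(3/2−0) = 6
max v = 18 over t∈[3,10] → v_max = 18
check: 18·(3+7) = 180 ✓

d=180 v_max=18 a_max=6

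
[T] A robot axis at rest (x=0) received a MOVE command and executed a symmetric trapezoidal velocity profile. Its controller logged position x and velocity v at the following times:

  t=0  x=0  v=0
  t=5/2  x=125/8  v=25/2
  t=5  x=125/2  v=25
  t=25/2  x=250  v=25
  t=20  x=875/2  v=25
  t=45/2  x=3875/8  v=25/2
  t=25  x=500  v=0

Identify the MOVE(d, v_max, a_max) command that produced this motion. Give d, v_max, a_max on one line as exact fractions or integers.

final state: t=25, x=500, v=0 → d = 500
a_max = (25/2−0)/(5/2−0) = 5
max v = 25 over t∈[5,20] → v_max = 25
check: 25·(5+15) = 500 ✓

d=500 v_max=25 a_max=5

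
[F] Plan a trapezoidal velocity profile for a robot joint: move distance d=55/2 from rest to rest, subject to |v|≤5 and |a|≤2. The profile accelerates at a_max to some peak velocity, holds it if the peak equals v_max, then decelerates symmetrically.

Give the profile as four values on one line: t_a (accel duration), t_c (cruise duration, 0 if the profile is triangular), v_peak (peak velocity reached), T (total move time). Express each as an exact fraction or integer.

vₘ²/aₘ = 5²/2 = 25/2
55/2 ≥ 25/2 so v_max reached
t_a = 5/2; v_peak = 5
d_cruise = 55/2 − 25/2 = 15; t_c = 15/5 = 3
T = 2·5/2 + 3 = 8

t_a=5/2 t_c=3 v_peak=5 T=8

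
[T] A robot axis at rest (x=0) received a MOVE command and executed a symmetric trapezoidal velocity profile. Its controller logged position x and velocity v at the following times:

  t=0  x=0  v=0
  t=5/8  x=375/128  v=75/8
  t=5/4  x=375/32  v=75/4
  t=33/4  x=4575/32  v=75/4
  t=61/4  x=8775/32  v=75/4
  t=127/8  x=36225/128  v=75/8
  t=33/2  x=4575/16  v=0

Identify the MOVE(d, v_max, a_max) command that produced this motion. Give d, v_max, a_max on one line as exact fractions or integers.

final state: t=33/2, x=4575/16, v=0 → d = 4575/16
a_max = (75/8−0)/(5/8−0) = 15
max v = 75/4 over t∈[5/4,61/4] → v_max = 75/4
check: 75/4·(5/4+14) = 4575/16 ✓

d=4575/16 v_max=75/4 a_max=15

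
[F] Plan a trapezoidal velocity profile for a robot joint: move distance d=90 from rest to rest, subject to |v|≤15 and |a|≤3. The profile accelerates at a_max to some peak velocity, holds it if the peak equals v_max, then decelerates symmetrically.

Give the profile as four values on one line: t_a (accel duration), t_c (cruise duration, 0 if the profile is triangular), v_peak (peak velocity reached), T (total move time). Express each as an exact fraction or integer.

t_a=5 t_c=1 v_peak=15 T=11

v_max²/a_max = 15²/3 = 75
90 ≥ 75 → trapezoidal
t_a = 15/3 = 5; v_peak = 15
d_cruise = 90 − 75 = 15; t_c = 15/15 = 1
T = 2·5 + 1 = 11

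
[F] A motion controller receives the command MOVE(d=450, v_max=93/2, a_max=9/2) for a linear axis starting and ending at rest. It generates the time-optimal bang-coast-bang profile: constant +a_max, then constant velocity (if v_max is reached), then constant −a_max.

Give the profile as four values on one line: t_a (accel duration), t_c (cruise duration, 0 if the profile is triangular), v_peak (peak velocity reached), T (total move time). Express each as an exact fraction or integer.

t_a=10 t_c=0 v_peak=45 T=20

v_max²/a_max = (93/2)²/(9/2) = 961/2
450 < 961/2 → triangular
v_peak = √(450·9/2) = √2025 = 45
t_a = 45/(9/2) = 10; t_c = 0
T = 2·10 = 20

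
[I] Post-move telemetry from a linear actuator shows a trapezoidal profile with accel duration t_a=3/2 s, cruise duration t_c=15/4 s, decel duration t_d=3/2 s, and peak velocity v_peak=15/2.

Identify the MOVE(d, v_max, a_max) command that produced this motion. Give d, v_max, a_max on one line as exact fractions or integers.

d=315/8 v_max=15/2 a_max=5

a_max = (15/2)/(3/2) = 5
d_a = ½·15/2·3/2 = 45/8; d_c = 15/2·15/4 = 225/8
d = 2·45/8 + 225/8 = 315/8
t_c = 15/4 > 0 so v_max = 15/2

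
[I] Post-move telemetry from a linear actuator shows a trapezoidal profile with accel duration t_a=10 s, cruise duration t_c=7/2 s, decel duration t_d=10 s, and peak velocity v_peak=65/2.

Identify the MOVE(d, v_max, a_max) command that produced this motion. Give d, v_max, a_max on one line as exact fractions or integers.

a_max = (65/2)/10 = 13/4
d_a = ½·65/2·10 = 325/2; d_c = 65/2·7/2 = 455/4
d = 2·325/2 + 455/4 = 1755/4
t_c = 7/2 > 0 → v_max = v_peak = 65/2

d=1755/4 v_max=65/2 a_max=13/4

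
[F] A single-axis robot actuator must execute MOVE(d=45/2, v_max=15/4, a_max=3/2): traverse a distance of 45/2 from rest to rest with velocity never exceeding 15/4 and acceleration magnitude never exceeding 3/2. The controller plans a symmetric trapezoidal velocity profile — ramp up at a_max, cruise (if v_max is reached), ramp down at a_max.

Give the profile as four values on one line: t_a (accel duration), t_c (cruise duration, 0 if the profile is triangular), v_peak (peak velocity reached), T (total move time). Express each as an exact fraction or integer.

t_a=5/2 t_c=7/2 v_peak=15/4 T=17/2

vₘ²/aₘ = (15/4)²/(3/2) = 75/8
45/2 ≥ 75/8 → trapezoidal
t_a = (15/4)/(3/2) = 5/2; v_peak = 15/4
d_cruise = 45/2 − 75/8 = 105/8; t_c = (105/8)/(15/4) = 7/2
T = 2·5/2 + 7/2 = 17/2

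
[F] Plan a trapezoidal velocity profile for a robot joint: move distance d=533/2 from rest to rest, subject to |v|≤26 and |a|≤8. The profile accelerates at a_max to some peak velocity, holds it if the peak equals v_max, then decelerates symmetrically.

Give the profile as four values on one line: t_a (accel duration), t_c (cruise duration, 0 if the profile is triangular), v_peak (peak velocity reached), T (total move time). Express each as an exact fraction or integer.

vₘ²/aₘ = 26²/8 = 169/2
533/2 ≥ 169/2 so v_max reached
t_a = 26/8 = 13/4; v_peak = 26
d_cruise = 533/2 − 169/2 = 182; t_c = 182/26 = 7
T = 2·13/4 + 7 = 27/2

t_a=13/4 t_c=7 v_peak=26 T=27/2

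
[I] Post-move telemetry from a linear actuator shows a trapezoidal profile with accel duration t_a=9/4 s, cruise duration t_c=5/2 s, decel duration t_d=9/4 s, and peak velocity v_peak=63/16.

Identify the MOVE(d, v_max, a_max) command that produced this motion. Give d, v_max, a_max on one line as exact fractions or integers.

d=1197/64 v_max=63/16 a_max=7/4

a_max = (63/16)/(9/4) = 7/4
d_a = ½·63/16·9/4 = 567/128; d_c = 63/16·5/2 = 315/32
d = 2·567/128 + 315/32 = 1197/64
t_c = 5/2 > 0 so v_max = 63/16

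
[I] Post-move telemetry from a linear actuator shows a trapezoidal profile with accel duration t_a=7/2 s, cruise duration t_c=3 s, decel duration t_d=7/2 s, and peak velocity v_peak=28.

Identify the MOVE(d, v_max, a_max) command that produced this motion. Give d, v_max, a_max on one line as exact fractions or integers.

a_max = 28/(7/2) = 8
d_a = ½·28·7/2 = 49; d_c = 28·3 = 84
d = 2·49 + 84 = 182
t_c = 3 > 0 ⇒ limit active, v_max = 28

d=182 v_max=28 a_max=8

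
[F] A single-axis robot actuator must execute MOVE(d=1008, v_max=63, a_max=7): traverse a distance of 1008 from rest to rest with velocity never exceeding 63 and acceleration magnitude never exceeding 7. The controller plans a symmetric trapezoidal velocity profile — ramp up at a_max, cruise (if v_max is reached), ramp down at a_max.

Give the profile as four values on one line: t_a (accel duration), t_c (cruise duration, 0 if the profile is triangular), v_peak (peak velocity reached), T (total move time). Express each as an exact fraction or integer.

t_a=9 t_c=7 v_peak=63 T=25

vₘ²/aₘ = 63²/7 = 567
1008 ≥ 567 ⇒ cruise phase
t_a = 63/7 = 9; v_peak = 63
d_cruise = 1008 − 567 = 441; t_c = 441/63 = 7
T = 2·9 + 7 = 25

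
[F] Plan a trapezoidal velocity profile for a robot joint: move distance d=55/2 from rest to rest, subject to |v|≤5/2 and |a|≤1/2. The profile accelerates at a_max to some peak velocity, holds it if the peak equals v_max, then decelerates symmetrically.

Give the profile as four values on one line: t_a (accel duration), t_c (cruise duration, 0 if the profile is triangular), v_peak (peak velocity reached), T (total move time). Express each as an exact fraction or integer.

(v_max)²/a_max = (5/2)²/(1/2) = 25/2
55/2 ≥ 25/2 so v_max reached
t_a = (5/2)/(1/2) = 5; v_peak = 5/2
d_cruise = 55/2 − 25/2 = 15; t_c = 15/(5/2) = 6
T = 2·5 + 6 = 16

t_a=5 t_c=6 v_peak=5/2 T=16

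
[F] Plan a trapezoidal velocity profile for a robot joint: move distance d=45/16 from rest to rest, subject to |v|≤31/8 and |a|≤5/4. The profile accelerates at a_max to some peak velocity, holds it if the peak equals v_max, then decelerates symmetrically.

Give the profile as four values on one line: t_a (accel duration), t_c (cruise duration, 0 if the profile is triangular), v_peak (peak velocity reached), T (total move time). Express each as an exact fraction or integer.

t_a=3/2 t_c=0 v_peak=15/8 T=3

vₘ²/aₘ = (31/8)²/(5/4) = 961/80
45/16 < 961/80 so t_c = 0
v_peak = √(45/16·5/4) = √(225/64) = 15/8
t_a = (15/8)/(5/4) = 3/2; t_c = 0
T = 2·3/2 = 3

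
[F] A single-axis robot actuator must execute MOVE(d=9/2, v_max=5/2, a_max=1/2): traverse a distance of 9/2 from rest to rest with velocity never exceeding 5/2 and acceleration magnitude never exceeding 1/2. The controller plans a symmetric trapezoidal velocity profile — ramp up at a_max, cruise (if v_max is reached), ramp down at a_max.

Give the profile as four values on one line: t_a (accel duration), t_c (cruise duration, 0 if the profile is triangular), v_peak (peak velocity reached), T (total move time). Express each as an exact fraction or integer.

t_a=3 t_c=0 v_peak=3/2 T=6

(v_max)²/a_max = (5/2)²/(1/2) = 25/2
9/2 < 25/2 so t_c = 0
v_peak = √(9/2·1/2) = √(9/4) = 3/2
t_a = (3/2)/(1/2) = 3; t_c = 0
T = 2·3 = 6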